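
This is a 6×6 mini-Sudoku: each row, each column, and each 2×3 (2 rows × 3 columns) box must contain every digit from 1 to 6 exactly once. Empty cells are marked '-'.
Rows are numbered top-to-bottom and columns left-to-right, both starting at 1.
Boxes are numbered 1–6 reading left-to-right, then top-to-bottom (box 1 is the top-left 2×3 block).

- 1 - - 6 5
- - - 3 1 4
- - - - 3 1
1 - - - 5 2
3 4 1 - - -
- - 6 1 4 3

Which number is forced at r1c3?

3

Cell r1c3 itself could take any of {2, 3, 4} by direct elimination.
Consider where 3 can go in box 1.
r1c1 is out (column 1 already has a 3).
r2c1 is out (row 2 already has a 3).
r2c2 is out (row 2 already has a 3).
r2c3 is out (row 2 already has a 3).
So the only cell in box 1 that can hold 3 is r1c3.
Therefore r1c3 = 3.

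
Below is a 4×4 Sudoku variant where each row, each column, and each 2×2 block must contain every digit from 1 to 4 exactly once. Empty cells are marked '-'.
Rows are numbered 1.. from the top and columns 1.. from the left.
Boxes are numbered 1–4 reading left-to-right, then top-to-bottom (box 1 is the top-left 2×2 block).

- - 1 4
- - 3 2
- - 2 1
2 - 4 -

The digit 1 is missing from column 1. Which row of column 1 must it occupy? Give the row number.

Consider where 1 can go in column 1.
row 1, column 1 is out (row 1 already has a 1).
row 3, column 1 is out (row 3 already has a 1).
So the only cell in column 1 that can hold 1 is row 2, column 1.
That is row 2.

2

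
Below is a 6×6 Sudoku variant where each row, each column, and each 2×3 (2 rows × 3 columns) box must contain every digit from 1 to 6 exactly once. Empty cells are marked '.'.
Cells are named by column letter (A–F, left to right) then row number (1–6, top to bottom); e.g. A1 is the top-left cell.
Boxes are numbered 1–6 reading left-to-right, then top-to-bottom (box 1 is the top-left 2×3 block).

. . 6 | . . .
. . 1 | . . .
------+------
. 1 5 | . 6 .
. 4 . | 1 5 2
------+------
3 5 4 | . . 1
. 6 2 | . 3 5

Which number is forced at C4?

3

Row 4 already contains {1, 2, 4, 5}.
Column C already contains {1, 2, 4, 5, 6}.
Its 2×3 block (box 3) already contains {1, 4, 5}.
The only value from 1–6 not eliminated is 3, so C4 = 3.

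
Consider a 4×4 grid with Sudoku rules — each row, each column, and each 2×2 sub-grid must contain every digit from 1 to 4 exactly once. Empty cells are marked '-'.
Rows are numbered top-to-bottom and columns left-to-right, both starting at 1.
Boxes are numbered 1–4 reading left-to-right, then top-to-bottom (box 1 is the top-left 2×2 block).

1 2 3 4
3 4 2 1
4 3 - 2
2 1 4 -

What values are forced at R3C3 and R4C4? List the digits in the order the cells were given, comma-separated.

1,3

For R3C3:
  Row 3 already contains {2, 3, 4}.
  Column 3 already contains {2, 3, 4}.
  Its 2×2 block (box 4) already contains {2, 4}.
  The only value from 1–4 not eliminated is 1, so R3C3 = 1.
For R4C4:
  Row 4 already contains {1, 2, 4}.
  Column 4 already contains {1, 2, 4}.
  Its 2×2 block (box 4) already contains {2, 4}.
  The only value from 1–4 not eliminated is 3, so R4C4 = 3.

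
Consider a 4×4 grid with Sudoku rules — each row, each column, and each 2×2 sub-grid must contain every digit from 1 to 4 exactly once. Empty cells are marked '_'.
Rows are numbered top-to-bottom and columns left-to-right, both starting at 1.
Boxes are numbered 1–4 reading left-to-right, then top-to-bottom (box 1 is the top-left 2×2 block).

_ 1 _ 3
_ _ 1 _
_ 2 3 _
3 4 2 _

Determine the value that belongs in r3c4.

Cell r3c4 itself could take any of {1, 4} by direct elimination.
Consider where 4 can go in row 3.
r3c1 is out (box 3 already has a 4).
So the only cell in row 3 that can hold 4 is r3c4.
Therefore r3c4 = 4.

4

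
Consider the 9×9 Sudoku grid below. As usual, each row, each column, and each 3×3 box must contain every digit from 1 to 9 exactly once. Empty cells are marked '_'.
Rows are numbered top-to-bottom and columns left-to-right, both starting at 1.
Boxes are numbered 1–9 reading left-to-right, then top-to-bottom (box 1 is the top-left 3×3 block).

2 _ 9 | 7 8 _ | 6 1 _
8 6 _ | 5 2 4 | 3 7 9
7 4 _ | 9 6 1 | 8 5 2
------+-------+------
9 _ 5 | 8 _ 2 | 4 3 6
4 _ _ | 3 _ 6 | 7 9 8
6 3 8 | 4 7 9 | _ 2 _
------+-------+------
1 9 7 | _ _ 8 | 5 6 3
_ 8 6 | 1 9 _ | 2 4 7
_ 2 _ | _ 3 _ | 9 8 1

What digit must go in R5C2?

Row 5 already contains {3, 4, 6, 7, 8, 9}.
Column 2 already contains {2, 3, 4, 6, 8, 9}.
Its 3×3 block (box 4) already contains {3, 4, 5, 6, 8, 9}.
The only value from 1–9 not eliminated is 1, so R5C2 = 1.

1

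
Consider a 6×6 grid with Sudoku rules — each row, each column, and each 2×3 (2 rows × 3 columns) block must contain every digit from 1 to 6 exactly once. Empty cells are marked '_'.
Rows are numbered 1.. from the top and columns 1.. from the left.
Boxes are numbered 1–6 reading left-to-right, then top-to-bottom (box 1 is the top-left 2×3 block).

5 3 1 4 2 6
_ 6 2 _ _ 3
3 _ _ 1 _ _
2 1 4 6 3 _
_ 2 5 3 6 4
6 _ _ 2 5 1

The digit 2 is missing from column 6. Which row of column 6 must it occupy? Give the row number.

Consider where 2 can go in column 6.
row 4, column 6 is out (row 4 already has a 2).
So the only cell in column 6 that can hold 2 is row 3, column 6.
That is row 3.

3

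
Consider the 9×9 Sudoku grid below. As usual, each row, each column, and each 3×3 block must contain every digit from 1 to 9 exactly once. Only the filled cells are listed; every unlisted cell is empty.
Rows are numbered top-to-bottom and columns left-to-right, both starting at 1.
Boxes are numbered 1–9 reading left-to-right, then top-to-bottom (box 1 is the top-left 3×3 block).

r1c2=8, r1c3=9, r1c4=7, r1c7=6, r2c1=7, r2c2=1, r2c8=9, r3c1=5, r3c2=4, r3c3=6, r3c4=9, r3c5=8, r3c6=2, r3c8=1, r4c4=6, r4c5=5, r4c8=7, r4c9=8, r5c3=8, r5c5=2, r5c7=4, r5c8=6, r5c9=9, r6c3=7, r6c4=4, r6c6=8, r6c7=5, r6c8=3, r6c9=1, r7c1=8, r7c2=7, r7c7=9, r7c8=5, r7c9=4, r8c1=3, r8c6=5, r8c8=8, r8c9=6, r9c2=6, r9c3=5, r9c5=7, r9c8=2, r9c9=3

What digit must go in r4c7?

2

Row 4 already contains {5, 6, 7, 8}.
Column 7 already contains {4, 5, 6, 9}.
Its 3×3 block (box 6) already contains {1, 3, 4, 5, 6, 7, 8, 9}.
The only value from 1–9 not eliminated is 2, so r4c7 = 2.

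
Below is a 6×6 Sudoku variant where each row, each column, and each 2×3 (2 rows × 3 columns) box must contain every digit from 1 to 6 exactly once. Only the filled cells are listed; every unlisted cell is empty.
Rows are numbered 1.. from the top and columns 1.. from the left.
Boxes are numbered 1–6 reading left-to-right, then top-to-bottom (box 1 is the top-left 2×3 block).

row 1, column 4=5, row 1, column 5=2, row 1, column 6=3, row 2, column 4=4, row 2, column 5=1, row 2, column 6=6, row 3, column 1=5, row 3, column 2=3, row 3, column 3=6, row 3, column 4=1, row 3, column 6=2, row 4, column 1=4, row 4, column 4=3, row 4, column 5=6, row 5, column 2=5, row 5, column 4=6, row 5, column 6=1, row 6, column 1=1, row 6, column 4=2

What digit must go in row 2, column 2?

2

Row 2 already contains {1, 4, 6}.
Column 2 already contains {3, 5}.
Its 2×3 block (box 1) already contains {}.
The only value from 1–6 not eliminated is 2, so row 2, column 2 = 2.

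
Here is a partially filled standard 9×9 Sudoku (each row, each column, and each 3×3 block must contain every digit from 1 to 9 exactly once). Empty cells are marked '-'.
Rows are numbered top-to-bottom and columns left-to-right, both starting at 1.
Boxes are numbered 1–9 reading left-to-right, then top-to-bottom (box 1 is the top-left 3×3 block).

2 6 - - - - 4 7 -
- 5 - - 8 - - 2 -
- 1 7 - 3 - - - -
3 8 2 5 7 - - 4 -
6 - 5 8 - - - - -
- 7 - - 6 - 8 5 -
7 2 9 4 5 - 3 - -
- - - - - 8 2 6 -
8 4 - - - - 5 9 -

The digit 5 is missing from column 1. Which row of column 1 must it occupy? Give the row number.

Consider where 5 can go in column 1.
r2c1 is out (row 2 already has a 5).
r3c1 is out (box 1 already has a 5).
r6c1 is out (row 6 already has a 5).
So the only cell in column 1 that can hold 5 is r8c1.
That is row 8.

8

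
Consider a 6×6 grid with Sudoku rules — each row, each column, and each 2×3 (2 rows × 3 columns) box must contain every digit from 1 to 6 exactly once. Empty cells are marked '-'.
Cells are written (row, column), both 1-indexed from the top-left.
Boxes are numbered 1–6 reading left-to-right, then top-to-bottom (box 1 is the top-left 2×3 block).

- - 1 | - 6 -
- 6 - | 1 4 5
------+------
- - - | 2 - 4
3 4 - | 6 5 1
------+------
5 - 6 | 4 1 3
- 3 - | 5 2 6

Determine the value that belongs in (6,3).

Row 6 already contains {2, 3, 5, 6}.
Column 3 already contains {1, 6}.
Its 2×3 block (box 5) already contains {3, 5, 6}.
The only value from 1–6 not eliminated is 4, so (6,3) = 4.

4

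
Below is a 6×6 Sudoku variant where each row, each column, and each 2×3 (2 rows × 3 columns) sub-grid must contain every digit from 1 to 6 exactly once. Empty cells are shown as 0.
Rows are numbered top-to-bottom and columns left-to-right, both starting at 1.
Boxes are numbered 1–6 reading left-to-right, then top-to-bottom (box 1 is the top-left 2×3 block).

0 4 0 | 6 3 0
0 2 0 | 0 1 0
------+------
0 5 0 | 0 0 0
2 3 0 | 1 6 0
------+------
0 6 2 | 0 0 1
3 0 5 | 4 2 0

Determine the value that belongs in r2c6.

Cell r2c6 itself could take any of {4, 5} by direct elimination.
Consider where 4 can go in row 2.
r2c1 is out (box 1 already has a 4).
r2c3 is out (box 1 already has a 4).
r2c4 is out (column 4 already has a 4).
So the only cell in row 2 that can hold 4 is r2c6.
Therefore r2c6 = 4.

4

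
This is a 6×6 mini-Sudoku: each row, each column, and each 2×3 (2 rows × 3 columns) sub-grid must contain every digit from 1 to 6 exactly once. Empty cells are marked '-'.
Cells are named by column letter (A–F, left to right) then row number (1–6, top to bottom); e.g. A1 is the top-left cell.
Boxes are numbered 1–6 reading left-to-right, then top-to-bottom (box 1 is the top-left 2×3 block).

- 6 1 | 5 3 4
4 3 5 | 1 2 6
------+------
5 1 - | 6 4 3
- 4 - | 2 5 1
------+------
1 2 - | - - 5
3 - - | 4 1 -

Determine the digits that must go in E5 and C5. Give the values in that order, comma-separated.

6,4

For E5:
  Row 5 already contains {1, 2, 5}.
  Column E already contains {1, 2, 3, 4, 5}.
  Its 2×3 block (box 6) already contains {1, 4, 5}.
  The only value from 1–6 not eliminated is 6, so E5 = 6.
For C5:
  Consider where 4 can go in row 5.
  D5 is out (column D already has a 4).
  E5 is out (column E already has a 4).
  So the only cell in row 5 that can hold 4 is C5.
  So C5 = 4.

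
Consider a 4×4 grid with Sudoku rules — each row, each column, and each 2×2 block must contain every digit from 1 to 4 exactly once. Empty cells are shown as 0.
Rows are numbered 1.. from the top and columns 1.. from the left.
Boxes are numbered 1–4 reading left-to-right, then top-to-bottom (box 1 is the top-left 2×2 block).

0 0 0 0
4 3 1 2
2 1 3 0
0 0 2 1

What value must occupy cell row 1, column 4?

Cell row 1, column 4 itself could take any of {3, 4} by direct elimination.
Consider where 3 can go in box 2.
row 1, column 3 is out (column 3 already has a 3).
So the only cell in box 2 that can hold 3 is row 1, column 4.
Therefore row 1, column 4 = 3.

3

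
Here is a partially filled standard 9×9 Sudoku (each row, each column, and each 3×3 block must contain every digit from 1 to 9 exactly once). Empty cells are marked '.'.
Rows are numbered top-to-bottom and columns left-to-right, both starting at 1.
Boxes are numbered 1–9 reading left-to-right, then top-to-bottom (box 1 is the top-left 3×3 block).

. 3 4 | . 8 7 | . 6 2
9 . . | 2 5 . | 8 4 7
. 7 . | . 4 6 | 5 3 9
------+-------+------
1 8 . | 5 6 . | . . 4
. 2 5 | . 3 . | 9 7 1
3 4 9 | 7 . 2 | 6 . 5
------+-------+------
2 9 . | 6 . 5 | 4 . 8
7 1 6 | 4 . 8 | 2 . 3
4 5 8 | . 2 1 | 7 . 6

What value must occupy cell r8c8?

5

Cell r8c8 itself could take any of {5, 9} by direct elimination.
Consider where 5 can go in column 8.
r4c8 is out (row 4 already has a 5).
r6c8 is out (row 6 already has a 5).
r7c8 is out (row 7 already has a 5).
r9c8 is out (row 9 already has a 5).
So the only cell in column 8 that can hold 5 is r8c8.
Therefore r8c8 = 5.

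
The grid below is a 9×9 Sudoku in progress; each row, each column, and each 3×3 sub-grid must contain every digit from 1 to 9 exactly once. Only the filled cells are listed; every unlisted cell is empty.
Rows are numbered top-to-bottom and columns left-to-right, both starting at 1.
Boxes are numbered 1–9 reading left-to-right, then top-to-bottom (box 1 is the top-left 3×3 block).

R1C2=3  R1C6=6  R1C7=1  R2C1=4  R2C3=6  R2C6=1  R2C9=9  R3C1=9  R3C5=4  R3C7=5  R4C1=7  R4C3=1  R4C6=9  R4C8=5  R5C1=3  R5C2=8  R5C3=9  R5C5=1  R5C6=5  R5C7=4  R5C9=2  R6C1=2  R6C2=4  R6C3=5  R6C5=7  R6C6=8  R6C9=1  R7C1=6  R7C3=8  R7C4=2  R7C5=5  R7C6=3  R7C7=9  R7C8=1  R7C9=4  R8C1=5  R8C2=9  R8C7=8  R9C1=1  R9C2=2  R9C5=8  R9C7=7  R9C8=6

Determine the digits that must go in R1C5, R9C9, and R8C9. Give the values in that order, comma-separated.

9,5,3

For R1C5:
  Consider where 9 can go in column 5.
  R2C5 is out (row 2 already has a 9).
  R4C5 is out (row 4 already has a 9).
  R8C5 is out (row 8 already has a 9).
  So the only cell in column 5 that can hold 9 is R1C5.
  So R1C5 = 9.
For R9C9:
  Consider where 5 can go in box 9.
  R8C8 is out (row 8 already has a 5).
  R8C9 is out (row 8 already has a 5).
  So the only cell in box 9 that can hold 5 is R9C9.
  So R9C9 = 5.
For R8C9:
  Row 8 already contains {5, 8, 9}.
  Column 9 already contains {1, 2, 4, 9}.
  Its 3×3 block (box 9) already contains {1, 4, 6, 7, 8, 9}.
  The only value from 1–9 not eliminated is 3, so R8C9 = 3.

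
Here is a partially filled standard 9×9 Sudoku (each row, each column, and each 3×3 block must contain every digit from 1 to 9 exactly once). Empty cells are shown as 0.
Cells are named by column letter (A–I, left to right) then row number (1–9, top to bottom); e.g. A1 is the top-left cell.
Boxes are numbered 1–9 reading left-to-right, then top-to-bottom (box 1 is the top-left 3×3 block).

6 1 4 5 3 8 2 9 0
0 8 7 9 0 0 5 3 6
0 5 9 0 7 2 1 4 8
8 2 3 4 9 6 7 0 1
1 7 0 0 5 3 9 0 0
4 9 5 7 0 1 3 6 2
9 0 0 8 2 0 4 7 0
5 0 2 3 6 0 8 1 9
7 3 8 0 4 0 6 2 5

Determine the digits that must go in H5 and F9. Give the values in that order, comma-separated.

For H5:
  Row 5 already contains {1, 3, 5, 7, 9}.
  Column H already contains {1, 2, 3, 4, 6, 7, 9}.
  Its 3×3 block (box 6) already contains {1, 2, 3, 6, 7, 9}.
  The only value from 1–9 not eliminated is 8, so H5 = 8.
For F9:
  Row 9 already contains {2, 3, 4, 5, 6, 7, 8}.
  Column F already contains {1, 2, 3, 6, 8}.
  Its 3×3 block (box 8) already contains {2, 3, 4, 6, 8}.
  The only value from 1–9 not eliminated is 9, so F9 = 9.

8,9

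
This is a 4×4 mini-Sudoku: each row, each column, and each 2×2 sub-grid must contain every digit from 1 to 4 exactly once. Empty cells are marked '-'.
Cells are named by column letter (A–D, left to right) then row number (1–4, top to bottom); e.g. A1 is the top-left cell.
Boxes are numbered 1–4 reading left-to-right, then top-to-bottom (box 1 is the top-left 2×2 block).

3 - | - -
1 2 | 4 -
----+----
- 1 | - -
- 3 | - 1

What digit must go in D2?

3

Row 2 already contains {1, 2, 4}.
Column D already contains {1}.
Its 2×2 block (box 2) already contains {4}.
The only value from 1–4 not eliminated is 3, so D2 = 3.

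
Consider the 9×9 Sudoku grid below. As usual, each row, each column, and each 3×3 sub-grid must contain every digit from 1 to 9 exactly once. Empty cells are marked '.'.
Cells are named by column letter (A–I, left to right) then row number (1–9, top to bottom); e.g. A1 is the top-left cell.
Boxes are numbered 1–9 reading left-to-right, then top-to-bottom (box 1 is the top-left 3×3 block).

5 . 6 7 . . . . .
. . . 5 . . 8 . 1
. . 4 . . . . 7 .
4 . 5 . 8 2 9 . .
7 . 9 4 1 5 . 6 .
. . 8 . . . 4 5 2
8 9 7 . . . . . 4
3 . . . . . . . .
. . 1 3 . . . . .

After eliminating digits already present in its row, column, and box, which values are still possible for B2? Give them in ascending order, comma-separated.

Row 2 already contains {1, 5, 8}.
Column B already contains {9}.
Its 3×3 block (box 1) already contains {4, 5, 6}.
Removing those from 1–9 leaves {2, 3, 7} as the candidates for B2.

2,3,7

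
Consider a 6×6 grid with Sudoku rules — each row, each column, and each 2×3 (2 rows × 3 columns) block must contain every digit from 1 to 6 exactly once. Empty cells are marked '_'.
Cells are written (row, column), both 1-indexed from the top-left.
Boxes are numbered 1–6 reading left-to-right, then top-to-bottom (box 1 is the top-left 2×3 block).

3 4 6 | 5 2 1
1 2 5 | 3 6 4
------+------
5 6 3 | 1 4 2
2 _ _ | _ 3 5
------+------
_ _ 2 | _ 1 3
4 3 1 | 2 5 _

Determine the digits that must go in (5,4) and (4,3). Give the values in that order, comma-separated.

For (5,4):
  Consider where 4 can go in row 5.
  (5,1) is out (column 1 already has a 4).
  (5,2) is out (column 2 already has a 4).
  So the only cell in row 5 that can hold 4 is (5,4).
  So (5,4) = 4.
For (4,3):
  Row 4 already contains {2, 3, 5}.
  Column 3 already contains {1, 2, 3, 5, 6}.
  Its 2×3 block (box 3) already contains {2, 3, 5, 6}.
  The only value from 1–6 not eliminated is 4, so (4,3) = 4.

4,4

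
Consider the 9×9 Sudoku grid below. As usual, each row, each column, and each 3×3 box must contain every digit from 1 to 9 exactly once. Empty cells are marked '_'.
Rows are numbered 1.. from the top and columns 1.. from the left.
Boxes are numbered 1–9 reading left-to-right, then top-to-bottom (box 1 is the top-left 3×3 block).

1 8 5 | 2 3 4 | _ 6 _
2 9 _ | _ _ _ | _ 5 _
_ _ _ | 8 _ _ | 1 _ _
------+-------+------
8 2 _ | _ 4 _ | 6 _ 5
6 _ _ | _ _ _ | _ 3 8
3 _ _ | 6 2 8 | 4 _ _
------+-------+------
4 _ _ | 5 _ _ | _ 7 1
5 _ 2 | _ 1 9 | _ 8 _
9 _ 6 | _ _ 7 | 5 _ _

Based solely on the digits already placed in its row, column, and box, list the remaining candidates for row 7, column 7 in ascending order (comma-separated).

2,3,9

Row 7 already contains {1, 4, 5, 7}.
Column 7 already contains {1, 4, 5, 6}.
Its 3×3 block (box 9) already contains {1, 5, 7, 8}.
Removing those from 1–9 leaves {2, 3, 9} as the candidates for row 7, column 7.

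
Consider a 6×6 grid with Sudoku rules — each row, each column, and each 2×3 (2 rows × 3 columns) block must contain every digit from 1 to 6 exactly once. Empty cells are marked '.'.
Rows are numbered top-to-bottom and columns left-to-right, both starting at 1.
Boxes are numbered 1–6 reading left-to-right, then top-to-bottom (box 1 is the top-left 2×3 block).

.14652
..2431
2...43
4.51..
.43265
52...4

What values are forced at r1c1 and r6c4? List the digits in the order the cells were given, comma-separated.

3,3

For r1c1:
  Row 1 already contains {1, 2, 4, 5, 6}.
  Column 1 already contains {2, 4, 5}.
  Its 2×3 block (box 1) already contains {1, 2, 4}.
  The only value from 1–6 not eliminated is 3, so r1c1 = 3.
For r6c4:
  Row 6 already contains {2, 4, 5}.
  Column 4 already contains {1, 2, 4, 6}.
  Its 2×3 block (box 6) already contains {2, 4, 5, 6}.
  The only value from 1–6 not eliminated is 3, so r6c4 = 3.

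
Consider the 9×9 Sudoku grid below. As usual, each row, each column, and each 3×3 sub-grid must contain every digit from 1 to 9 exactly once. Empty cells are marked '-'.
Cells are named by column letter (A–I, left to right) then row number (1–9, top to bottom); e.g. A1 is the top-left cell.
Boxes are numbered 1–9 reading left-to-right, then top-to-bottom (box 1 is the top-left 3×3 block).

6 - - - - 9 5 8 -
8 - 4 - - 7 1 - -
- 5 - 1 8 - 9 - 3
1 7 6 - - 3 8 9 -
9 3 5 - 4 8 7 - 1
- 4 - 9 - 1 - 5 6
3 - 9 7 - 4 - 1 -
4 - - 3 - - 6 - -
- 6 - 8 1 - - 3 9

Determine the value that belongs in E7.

Cell E7 itself could take any of {2, 5, 6} by direct elimination.
Consider where 6 can go in row 7.
B7 is out (column B already has a 6).
G7 is out (column G already has a 6).
I7 is out (column I already has a 6).
So the only cell in row 7 that can hold 6 is E7.
Therefore E7 = 6.

6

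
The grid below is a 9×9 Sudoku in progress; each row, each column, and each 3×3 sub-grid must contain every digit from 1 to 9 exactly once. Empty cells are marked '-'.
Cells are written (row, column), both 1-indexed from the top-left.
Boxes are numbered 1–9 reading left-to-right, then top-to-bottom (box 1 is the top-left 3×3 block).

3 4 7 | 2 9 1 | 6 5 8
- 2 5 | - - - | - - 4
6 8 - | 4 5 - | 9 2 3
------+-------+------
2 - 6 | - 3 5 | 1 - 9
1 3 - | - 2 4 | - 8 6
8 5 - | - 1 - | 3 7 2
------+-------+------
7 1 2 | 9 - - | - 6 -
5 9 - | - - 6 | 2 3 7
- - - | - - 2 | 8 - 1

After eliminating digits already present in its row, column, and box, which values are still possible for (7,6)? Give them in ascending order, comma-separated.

3,8

Row 7 already contains {1, 2, 6, 7, 9}.
Column 6 already contains {1, 2, 4, 5, 6}.
Its 3×3 block (box 8) already contains {2, 6, 9}.
Removing those from 1–9 leaves {3, 8} as the candidates for (7,6).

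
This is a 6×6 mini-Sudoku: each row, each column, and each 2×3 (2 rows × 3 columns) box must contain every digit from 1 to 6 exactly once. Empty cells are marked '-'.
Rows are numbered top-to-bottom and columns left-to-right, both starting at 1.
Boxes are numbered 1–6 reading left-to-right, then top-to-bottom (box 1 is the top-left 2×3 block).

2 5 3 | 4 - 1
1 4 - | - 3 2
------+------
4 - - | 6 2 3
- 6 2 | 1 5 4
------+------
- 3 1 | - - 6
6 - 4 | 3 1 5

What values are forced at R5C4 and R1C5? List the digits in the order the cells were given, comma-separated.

2,6

For R5C4:
  Row 5 already contains {1, 3, 6}.
  Column 4 already contains {1, 3, 4, 6}.
  Its 2×3 block (box 6) already contains {1, 3, 5, 6}.
  The only value from 1–6 not eliminated is 2, so R5C4 = 2.
For R1C5:
  Row 1 already contains {1, 2, 3, 4, 5}.
  Column 5 already contains {1, 2, 3, 5}.
  Its 2×3 block (box 2) already contains {1, 2, 3, 4}.
  The only value from 1–6 not eliminated is 6, so R1C5 = 6.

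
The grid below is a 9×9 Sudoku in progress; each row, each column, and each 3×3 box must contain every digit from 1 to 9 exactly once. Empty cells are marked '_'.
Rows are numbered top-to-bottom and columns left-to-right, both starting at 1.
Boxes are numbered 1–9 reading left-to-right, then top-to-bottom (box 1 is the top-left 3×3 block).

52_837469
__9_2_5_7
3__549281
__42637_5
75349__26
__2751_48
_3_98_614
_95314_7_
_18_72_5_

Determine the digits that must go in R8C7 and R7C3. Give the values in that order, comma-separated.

8,7

For R8C7:
  Row 8 already contains {1, 3, 4, 5, 7, 9}.
  Column 7 already contains {2, 4, 5, 6, 7}.
  Its 3×3 block (box 9) already contains {1, 4, 5, 6, 7}.
  The only value from 1–9 not eliminated is 8, so R8C7 = 8.
For R7C3:
  Row 7 already contains {1, 3, 4, 6, 8, 9}.
  Column 3 already contains {2, 3, 4, 5, 8, 9}.
  Its 3×3 block (box 7) already contains {1, 3, 5, 8, 9}.
  The only value from 1–9 not eliminated is 7, so R7C3 = 7.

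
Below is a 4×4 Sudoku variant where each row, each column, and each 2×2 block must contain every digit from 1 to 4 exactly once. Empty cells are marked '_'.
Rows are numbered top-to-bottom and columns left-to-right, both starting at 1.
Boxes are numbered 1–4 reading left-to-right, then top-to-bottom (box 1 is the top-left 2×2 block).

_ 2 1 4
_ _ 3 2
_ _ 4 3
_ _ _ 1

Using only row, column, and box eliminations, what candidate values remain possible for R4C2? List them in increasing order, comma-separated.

Row 4 already contains {1}.
Column 2 already contains {2}.
Its 2×2 block (box 3) already contains {}.
Removing those from 1–4 leaves {3, 4} as the candidates for R4C2.

3,4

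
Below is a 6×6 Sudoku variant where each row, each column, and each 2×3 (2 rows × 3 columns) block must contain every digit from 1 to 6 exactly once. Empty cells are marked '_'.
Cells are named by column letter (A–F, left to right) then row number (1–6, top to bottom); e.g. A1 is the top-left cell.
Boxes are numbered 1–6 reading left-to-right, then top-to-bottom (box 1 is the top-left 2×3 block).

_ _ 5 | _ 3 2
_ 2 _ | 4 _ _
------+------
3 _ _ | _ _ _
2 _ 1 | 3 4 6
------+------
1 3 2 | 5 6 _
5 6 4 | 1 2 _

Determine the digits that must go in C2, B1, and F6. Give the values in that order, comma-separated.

3,1,3

For C2:
  Consider where 3 can go in box 1.
  A1 is out (row 1 already has a 3).
  B1 is out (row 1 already has a 3).
  A2 is out (column A already has a 3).
  So the only cell in box 1 that can hold 3 is C2.
  So C2 = 3.
For B1:
  Consider where 1 can go in column B.
  B3 is out (box 3 already has a 1).
  B4 is out (row 4 already has a 1).
  So the only cell in column B that can hold 1 is B1.
  So B1 = 1.
For F6:
  Row 6 already contains {1, 2, 4, 5, 6}.
  Column F already contains {2, 6}.
  Its 2×3 block (box 6) already contains {1, 2, 5, 6}.
  The only value from 1–6 not eliminated is 3, so F6 = 3.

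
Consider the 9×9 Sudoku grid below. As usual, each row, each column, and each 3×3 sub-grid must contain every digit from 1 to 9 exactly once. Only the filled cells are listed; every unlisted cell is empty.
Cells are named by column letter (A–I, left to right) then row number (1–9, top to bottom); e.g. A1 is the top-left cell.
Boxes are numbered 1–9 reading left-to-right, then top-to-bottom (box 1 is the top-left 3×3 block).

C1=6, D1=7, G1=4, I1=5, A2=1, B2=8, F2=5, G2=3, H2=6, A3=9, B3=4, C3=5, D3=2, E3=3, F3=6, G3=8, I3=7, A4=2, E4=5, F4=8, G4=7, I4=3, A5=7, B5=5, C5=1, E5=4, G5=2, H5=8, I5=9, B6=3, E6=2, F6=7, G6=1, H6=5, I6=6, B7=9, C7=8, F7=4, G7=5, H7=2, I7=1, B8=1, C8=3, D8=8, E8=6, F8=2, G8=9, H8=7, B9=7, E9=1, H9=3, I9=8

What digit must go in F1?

Cell F1 itself could take any of {1, 9} by direct elimination.
Consider where 1 can go in column F.
F5 is out (row 5 already has a 1).
F9 is out (row 9 already has a 1).
So the only cell in column F that can hold 1 is F1.
Therefore F1 = 1.

1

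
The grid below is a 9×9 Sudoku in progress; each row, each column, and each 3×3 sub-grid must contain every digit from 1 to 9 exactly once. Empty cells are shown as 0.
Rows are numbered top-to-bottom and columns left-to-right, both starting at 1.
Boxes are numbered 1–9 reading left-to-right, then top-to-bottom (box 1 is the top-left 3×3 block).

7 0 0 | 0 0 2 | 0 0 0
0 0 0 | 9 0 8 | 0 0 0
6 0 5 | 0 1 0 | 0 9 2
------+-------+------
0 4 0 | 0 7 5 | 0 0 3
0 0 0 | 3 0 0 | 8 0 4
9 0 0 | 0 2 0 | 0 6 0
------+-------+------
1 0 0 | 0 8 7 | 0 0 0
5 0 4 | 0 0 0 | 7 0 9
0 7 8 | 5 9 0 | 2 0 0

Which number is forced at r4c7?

9

Cell r4c7 itself could take any of {1, 9} by direct elimination.
Consider where 9 can go in box 6.
r4c8 is out (column 8 already has a 9).
r5c8 is out (column 8 already has a 9).
r6c7 is out (row 6 already has a 9).
r6c9 is out (row 6 already has a 9).
So the only cell in box 6 that can hold 9 is r4c7.
Therefore r4c7 = 9.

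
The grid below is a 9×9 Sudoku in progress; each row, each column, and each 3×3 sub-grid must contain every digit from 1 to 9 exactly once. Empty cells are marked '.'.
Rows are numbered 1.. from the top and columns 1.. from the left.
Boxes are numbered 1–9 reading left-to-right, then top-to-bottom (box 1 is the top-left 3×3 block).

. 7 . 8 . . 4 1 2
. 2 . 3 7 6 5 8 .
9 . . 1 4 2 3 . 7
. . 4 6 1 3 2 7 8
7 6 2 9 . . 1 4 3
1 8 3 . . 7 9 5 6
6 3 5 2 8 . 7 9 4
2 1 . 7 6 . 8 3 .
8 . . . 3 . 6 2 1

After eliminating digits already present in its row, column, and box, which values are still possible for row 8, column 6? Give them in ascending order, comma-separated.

Row 8 already contains {1, 2, 3, 6, 7, 8}.
Column 6 already contains {2, 3, 6, 7}.
Its 3×3 block (box 8) already contains {2, 3, 6, 7, 8}.
Removing those from 1–9 leaves {4, 5, 9} as the candidates for row 8, column 6.

4,5,9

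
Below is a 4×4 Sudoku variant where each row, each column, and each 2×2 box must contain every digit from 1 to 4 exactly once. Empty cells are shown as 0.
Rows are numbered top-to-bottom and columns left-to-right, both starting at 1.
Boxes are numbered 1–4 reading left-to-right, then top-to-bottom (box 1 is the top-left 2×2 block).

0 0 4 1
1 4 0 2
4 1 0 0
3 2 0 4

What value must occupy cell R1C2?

3

Row 1 already contains {1, 4}.
Column 2 already contains {1, 2, 4}.
Its 2×2 block (box 1) already contains {1, 4}.
The only value from 1–4 not eliminated is 3, so R1C2 = 3.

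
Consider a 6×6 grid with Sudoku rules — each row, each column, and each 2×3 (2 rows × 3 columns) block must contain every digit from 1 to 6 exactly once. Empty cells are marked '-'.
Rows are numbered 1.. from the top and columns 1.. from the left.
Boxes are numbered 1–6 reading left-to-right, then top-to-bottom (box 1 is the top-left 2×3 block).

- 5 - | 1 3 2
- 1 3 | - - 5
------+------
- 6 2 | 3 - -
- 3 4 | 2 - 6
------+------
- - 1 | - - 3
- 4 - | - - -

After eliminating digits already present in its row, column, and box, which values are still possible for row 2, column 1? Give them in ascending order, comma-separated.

Row 2 already contains {1, 3, 5}.
Column 1 already contains {}.
Its 2×3 block (box 1) already contains {1, 3, 5}.
Removing those from 1–6 leaves {2, 4, 6} as the candidates for row 2, column 1.

2,4,6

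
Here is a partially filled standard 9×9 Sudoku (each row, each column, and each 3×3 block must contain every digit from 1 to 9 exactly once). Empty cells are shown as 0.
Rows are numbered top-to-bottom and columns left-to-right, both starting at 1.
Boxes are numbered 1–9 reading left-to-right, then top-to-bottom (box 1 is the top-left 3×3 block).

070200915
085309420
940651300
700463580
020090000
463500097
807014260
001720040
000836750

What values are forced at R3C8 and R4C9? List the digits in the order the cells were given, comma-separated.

7,2

For R3C8:
  Row 3 already contains {1, 3, 4, 5, 6, 9}.
  Column 8 already contains {1, 2, 4, 5, 6, 8, 9}.
  Its 3×3 block (box 3) already contains {1, 2, 3, 4, 5, 9}.
  The only value from 1–9 not eliminated is 7, so R3C8 = 7.
For R4C9:
  Consider where 2 can go in column 9.
  R2C9 is out (row 2 already has a 2). R3C9 is out (box 3 already has a 2). R5C9 is out (row 5 already has a 2). R7C9 is out (row 7 already has a 2). The remaining empty cells in column 9 are similarly blocked.
  So the only cell in column 9 that can hold 2 is R4C9.
  So R4C9 = 2.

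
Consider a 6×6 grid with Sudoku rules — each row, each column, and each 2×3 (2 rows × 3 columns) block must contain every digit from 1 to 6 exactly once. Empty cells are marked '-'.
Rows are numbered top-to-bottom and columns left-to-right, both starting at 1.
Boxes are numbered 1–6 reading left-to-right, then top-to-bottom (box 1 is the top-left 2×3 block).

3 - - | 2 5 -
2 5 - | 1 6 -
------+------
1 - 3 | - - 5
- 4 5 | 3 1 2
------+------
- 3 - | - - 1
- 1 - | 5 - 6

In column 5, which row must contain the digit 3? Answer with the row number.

Consider where 3 can go in column 5.
r3c5 is out (row 3 already has a 3).
r5c5 is out (row 5 already has a 3).
So the only cell in column 5 that can hold 3 is r6c5.
That is row 6.

6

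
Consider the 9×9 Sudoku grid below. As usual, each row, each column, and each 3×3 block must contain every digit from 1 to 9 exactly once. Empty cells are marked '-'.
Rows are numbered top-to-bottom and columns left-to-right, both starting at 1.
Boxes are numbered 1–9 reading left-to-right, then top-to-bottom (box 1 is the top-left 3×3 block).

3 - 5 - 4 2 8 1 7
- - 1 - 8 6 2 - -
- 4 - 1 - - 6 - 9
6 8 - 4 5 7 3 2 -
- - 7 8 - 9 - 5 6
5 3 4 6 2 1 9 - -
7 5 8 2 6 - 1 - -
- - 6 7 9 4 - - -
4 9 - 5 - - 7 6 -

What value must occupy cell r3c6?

5

Cell r3c6 itself could take any of {3, 5} by direct elimination.
Consider where 5 can go in box 2.
r1c4 is out (row 1 already has a 5).
r2c4 is out (column 4 already has a 5).
r3c5 is out (column 5 already has a 5).
So the only cell in box 2 that can hold 5 is r3c6.
Therefore r3c6 = 5.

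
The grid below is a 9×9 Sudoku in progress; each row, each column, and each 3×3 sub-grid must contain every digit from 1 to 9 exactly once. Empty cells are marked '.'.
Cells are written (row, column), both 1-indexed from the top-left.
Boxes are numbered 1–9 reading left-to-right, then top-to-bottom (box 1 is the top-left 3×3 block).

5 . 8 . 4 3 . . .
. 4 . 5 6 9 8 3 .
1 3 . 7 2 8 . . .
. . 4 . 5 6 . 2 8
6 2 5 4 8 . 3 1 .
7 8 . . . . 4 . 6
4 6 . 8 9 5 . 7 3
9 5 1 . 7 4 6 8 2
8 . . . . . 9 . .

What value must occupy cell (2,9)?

Cell (2,9) itself could take any of {1, 7} by direct elimination.
Consider where 1 can go in row 2.
(2,1) is out (column 1 already has a 1).
(2,3) is out (column 3 already has a 1).
So the only cell in row 2 that can hold 1 is (2,9).
Therefore (2,9) = 1.

1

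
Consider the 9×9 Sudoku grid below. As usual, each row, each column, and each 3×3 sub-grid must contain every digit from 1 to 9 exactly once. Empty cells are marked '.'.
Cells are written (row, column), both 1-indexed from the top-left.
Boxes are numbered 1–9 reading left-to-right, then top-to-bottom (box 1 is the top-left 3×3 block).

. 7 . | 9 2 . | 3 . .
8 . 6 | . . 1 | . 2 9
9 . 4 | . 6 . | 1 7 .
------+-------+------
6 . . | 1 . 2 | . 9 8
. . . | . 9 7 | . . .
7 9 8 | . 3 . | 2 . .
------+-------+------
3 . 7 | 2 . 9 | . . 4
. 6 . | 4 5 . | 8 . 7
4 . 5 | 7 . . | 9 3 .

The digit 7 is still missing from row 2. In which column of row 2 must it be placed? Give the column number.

5

Consider where 7 can go in row 2.
(2,2) is out (column 2 already has a 7).
(2,4) is out (column 4 already has a 7).
(2,7) is out (box 3 already has a 7).
So the only cell in row 2 that can hold 7 is (2,5).
That is column 5.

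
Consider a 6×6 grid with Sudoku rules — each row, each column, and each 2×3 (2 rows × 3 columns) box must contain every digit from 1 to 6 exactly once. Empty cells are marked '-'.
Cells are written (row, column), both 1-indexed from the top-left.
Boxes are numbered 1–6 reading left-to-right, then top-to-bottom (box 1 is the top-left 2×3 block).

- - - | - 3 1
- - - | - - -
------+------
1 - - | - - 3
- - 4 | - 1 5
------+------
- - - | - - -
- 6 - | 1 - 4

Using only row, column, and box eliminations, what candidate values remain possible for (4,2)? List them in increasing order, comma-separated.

2,3

Row 4 already contains {1, 4, 5}.
Column 2 already contains {6}.
Its 2×3 block (box 3) already contains {1, 4}.
Removing those from 1–6 leaves {2, 3} as the candidates for (4,2).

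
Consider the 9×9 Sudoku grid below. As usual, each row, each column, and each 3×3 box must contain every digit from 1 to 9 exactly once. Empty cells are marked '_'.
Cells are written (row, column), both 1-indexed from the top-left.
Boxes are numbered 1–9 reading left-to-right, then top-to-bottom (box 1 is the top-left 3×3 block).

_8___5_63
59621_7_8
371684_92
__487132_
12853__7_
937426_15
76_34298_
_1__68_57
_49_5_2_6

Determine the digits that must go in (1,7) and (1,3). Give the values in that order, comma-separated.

For (1,7):
  Consider where 1 can go in column 7.
  (3,7) is out (row 3 already has a 1).
  (5,7) is out (row 5 already has a 1).
  (6,7) is out (row 6 already has a 1).
  (8,7) is out (row 8 already has a 1).
  So the only cell in column 7 that can hold 1 is (1,7).
  So (1,7) = 1.
For (1,3):
  Row 1 already contains {3, 5, 6, 8}.
  Column 3 already contains {1, 4, 6, 7, 8, 9}.
  Its 3×3 block (box 1) already contains {1, 3, 5, 6, 7, 8, 9}.
  The only value from 1–9 not eliminated is 2, so (1,3) = 2.

1,2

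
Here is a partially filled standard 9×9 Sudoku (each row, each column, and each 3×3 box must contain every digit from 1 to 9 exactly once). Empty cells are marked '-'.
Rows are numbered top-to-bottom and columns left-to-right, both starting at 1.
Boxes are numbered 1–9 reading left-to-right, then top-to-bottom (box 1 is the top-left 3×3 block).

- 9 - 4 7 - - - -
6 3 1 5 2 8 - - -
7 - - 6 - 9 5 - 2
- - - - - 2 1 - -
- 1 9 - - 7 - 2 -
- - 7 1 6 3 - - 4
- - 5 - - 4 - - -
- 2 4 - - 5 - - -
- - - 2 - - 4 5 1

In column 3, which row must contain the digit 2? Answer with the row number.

1

Consider where 2 can go in column 3.
r3c3 is out (row 3 already has a 2).
r4c3 is out (row 4 already has a 2).
r9c3 is out (row 9 already has a 2).
So the only cell in column 3 that can hold 2 is r1c3.
That is row 1.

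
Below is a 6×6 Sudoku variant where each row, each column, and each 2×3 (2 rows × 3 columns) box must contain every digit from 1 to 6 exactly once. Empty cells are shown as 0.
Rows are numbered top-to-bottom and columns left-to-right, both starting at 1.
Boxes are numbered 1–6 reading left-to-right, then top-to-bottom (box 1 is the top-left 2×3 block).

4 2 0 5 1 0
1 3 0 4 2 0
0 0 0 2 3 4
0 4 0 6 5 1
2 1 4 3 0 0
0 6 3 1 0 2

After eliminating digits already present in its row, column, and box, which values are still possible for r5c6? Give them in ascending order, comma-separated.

Row 5 already contains {1, 2, 3, 4}.
Column 6 already contains {1, 2, 4}.
Its 2×3 block (box 6) already contains {1, 2, 3}.
Removing those from 1–6 leaves {5, 6} as the candidates for r5c6.

5,6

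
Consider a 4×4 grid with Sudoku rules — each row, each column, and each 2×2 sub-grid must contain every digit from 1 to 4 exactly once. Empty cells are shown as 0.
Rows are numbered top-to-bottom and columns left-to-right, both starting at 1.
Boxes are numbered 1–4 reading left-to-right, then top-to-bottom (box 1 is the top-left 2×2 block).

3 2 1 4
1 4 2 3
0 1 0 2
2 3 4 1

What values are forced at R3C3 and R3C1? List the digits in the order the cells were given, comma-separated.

For R3C3:
  Row 3 already contains {1, 2}.
  Column 3 already contains {1, 2, 4}.
  Its 2×2 block (box 4) already contains {1, 2, 4}.
  The only value from 1–4 not eliminated is 3, so R3C3 = 3.
For R3C1:
  Row 3 already contains {1, 2}.
  Column 1 already contains {1, 2, 3}.
  Its 2×2 block (box 3) already contains {1, 2, 3}.
  The only value from 1–4 not eliminated is 4, so R3C1 = 4.

3,4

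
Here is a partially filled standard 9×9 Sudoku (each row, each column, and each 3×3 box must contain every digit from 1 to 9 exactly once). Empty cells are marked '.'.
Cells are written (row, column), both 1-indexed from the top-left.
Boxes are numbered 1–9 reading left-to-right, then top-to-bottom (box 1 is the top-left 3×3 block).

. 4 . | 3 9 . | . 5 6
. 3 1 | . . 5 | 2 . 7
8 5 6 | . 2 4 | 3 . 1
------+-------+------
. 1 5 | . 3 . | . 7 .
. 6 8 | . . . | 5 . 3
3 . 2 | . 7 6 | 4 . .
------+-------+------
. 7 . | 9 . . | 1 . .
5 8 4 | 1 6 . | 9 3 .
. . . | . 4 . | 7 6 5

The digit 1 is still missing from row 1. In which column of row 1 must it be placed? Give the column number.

Consider where 1 can go in row 1.
(1,1) is out (box 1 already has a 1).
(1,3) is out (column 3 already has a 1).
(1,7) is out (column 7 already has a 1).
So the only cell in row 1 that can hold 1 is (1,6).
That is column 6.

6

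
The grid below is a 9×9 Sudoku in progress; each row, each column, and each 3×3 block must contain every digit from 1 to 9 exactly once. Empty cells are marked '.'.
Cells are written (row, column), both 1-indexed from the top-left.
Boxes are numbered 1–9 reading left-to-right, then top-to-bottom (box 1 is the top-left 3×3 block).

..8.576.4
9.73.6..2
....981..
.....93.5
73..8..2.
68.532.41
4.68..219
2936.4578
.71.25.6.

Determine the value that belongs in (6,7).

Cell (6,7) itself could take any of {7, 9} by direct elimination.
Consider where 7 can go in row 6.
(6,3) is out (column 3 already has a 7).
So the only cell in row 6 that can hold 7 is (6,7).
Therefore (6,7) = 7.

7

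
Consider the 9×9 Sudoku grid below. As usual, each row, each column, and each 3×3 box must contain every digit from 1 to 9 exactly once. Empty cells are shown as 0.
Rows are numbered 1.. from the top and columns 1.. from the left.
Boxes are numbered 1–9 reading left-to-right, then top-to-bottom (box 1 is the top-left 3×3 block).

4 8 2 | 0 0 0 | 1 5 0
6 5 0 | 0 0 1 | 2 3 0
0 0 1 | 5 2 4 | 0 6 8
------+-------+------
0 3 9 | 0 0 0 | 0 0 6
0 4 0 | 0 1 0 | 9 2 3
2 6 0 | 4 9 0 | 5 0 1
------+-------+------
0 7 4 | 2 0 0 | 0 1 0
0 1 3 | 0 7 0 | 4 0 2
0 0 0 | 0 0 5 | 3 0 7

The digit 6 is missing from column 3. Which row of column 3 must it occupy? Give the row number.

9

Consider where 6 can go in column 3.
row 2, column 3 is out (row 2 already has a 6).
row 5, column 3 is out (box 4 already has a 6).
row 6, column 3 is out (row 6 already has a 6).
So the only cell in column 3 that can hold 6 is row 9, column 3.
That is row 9.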